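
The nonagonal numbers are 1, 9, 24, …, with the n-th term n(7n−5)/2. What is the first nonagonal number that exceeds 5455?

5500

Solve n(7n−5)/2 > 5455 for integer n.
The largest n with value ≤ 5455 is 39 (since 5226 ≤ 5455 < 5500), so the first above is n = 40, value 5500.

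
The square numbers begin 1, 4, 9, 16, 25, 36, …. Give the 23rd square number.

The 23rd square number is n² with n = 23.
23² = 529.

529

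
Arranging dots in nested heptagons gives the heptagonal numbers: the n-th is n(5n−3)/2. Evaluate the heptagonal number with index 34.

2839

The 34th heptagonal number is n(5n−3)/2 with n = 34.
34·(5·34 − 3)/2 = 34·167/2 = 2839.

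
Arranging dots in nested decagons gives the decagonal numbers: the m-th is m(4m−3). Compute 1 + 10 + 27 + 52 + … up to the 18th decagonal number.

7923

Σ i(4i−3) = 4Σi² − 3Σi over i = 1..18.
Σi = 171 and Σi² = 2109.
4·2109 − 3·171 = 7923.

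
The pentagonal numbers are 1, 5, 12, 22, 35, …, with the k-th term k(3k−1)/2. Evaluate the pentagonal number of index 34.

1717

34·(3·34 − 1)/2 = 34·101/2 = 1717.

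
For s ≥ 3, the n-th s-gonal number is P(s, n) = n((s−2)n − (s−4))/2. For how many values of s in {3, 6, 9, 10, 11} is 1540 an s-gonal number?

s = 3: P(3, 55) = 1540. ✓
s = 6: P(6, 28) = 1540. ✓
s = 9: P(9, 21) = 1491 and P(9, 22) = 1639; 1540 is not s-gonal.
s = 10: P(10, 20) = 1540. ✓
s = 11: P(11, 18) = 1395 and P(11, 19) = 1558; 1540 is not s-gonal.
Hits: s ∈ {3, 6, 10} → 3.

3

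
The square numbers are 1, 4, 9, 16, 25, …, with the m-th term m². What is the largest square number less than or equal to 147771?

Solve n² ≤ 147771 for integer n.
n = 384 gives 147456 ≤ 147771, while n = 385 gives 148225 > 147771; so the answer is 147456.

147456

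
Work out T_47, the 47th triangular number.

The 47th triangular number is n(n+1)/2 with n = 47.
47·48/2 = 2256/2 = 1128.

1128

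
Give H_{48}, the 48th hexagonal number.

4560

48·(2·48 − 1) = 48·95 = 4560.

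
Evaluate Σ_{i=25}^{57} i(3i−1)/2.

87021

Σ i(3i−1)/2 = (3Σi² − Σi) / 2 over i = 25..57.
Σi = 1653 − 300 = 1353 and Σi² = 63365 − 4900 = 58465.
(3·58465 − 1·1353) / 2 = 174042/2 = 87021.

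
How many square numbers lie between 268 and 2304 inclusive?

32

The n-th square number is n².
Smallest index with value ≥ 268: n = 17 (giving 289).
Largest index with value ≤ 2304: n = 48 (giving 2304).
Indices 17 through 48: 32 terms.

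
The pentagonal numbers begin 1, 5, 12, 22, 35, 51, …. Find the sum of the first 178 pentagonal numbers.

Σ i(3i−1)/2 = (3Σi² − Σi) / 2 over i = 1..178.
Σi = 15931 and Σi² = 1895789.
(3·1895789 − 1·15931) / 2 = 5671436/2 = 2835718.

2835718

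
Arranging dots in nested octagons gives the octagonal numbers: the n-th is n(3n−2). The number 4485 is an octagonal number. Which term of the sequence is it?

39

Set n(3n−2) = 4485, giving 3n² − 2n − 4485 = 0.
The discriminant is 4 + 12·4485 = 53824, and √53824 = 232.
So n = (2 + 232) / 6 = 234/6 = 39.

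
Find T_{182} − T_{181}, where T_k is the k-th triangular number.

182

Consecutive triangular numbers differ by n: T_{182} − T_{181} = 182.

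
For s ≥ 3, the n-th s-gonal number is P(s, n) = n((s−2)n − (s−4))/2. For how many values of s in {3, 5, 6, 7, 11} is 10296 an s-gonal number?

s = 3: P(3, 143) = 10296. ✓
s = 5: P(5, 83) = 10292 and P(5, 84) = 10542; 10296 is not s-gonal.
s = 6: P(6, 72) = 10296. ✓
s = 7: P(7, 64) = 10144 and P(7, 65) = 10465; 10296 is not s-gonal.
s = 11: P(11, 48) = 10200 and P(11, 49) = 10633; 10296 is not s-gonal.
Hits: s ∈ {3, 6} → 2.

2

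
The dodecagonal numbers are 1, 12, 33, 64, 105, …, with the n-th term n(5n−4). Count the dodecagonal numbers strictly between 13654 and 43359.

The n-th dodecagonal number is n(5n−4).
Smallest index with value > 13654: n = 53 (giving 13833).
Largest index with value < 43359: n = 93 (giving 42873).
Indices 53 through 93: 41 terms.

41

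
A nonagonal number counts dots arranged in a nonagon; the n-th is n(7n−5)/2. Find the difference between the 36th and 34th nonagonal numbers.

485

36·(7·36 − 5)/2 = 4446 and 34·(7·34 − 5)/2 = 3961.
Difference: 4446 − 3961 = 485.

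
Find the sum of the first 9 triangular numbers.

Σ i(i+1)/2 = (Σi² + Σi) / 2 over i = 1..9.
Σi = 45 and Σi² = 285.
(1·285 + 1·45) / 2 = 330/2 = 165.

165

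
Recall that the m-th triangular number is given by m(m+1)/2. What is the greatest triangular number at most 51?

Solve n(n+1)/2 ≤ 51 for integer n.
n = 9 gives 45 ≤ 51, while n = 10 gives 55 > 51; so the answer is 45.

45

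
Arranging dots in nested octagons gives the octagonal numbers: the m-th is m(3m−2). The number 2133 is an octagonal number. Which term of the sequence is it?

27

Set n(3n−2) = 2133, giving 3n² − 2n − 2133 = 0.
The discriminant is 4 + 12·2133 = 25600, and √25600 = 160.
So n = (2 + 160) / 6 = 162/6 = 27.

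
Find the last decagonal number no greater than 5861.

5662

Solve n(4n−3) ≤ 5861 for integer n.
n = 38 gives 5662 ≤ 5861, while n = 39 gives 5967 > 5861; so the answer is 5662.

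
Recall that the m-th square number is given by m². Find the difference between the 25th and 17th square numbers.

25² = 625 and 17² = 289.
Difference: 625 − 289 = 336.

336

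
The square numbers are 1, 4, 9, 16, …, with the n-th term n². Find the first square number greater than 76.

Solve n² > 76 for integer n.
The largest n with value ≤ 76 is 8 (since 64 ≤ 76 < 81), so the first above is n = 9, value 81.

81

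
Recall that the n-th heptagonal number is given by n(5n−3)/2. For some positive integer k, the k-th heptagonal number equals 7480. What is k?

55

Set n(5n−3)/2 = 7480, giving 5n² − 3n − 14960 = 0.
The discriminant is 9 + 40·7480 = 299209, and √299209 = 547.
So n = (3 + 547) / 10 = 550/10 = 55.
Check: 55·(5·55 − 3)/2 = 7480. ✓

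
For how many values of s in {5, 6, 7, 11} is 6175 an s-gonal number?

s = 5: P(5, 64) = 6112 and P(5, 65) = 6305; 6175 is not s-gonal.
s = 6: P(6, 55) = 5995 and P(6, 56) = 6216; 6175 is not s-gonal.
s = 7: P(7, 50) = 6175. ✓
s = 11: P(11, 37) = 6031 and P(11, 38) = 6365; 6175 is not s-gonal.
Hits: s ∈ {7} → 1.

1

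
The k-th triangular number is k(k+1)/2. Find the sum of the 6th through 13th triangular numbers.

Σ i(i+1)/2 = (Σi² + Σi) / 2 over i = 6..13.
Σi = 91 − 15 = 76 and Σi² = 819 − 55 = 764.
(1·764 + 1·76) / 2 = 840/2 = 420.

420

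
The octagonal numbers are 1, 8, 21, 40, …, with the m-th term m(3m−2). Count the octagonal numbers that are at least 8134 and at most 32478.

52

The n-th octagonal number is n(3n−2).
Smallest index with value ≥ 8134: n = 53 (giving 8321).
Largest index with value ≤ 32478: n = 104 (giving 32240).
Indices 53 through 104: 52 terms.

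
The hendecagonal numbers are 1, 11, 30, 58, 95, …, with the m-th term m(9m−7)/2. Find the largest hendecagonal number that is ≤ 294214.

294016

Solve n(9n−7)/2 ≤ 294214 for integer n.
n = 256 gives 294016 ≤ 294214, while n = 257 gives 296321 > 294214; so the answer is 294016.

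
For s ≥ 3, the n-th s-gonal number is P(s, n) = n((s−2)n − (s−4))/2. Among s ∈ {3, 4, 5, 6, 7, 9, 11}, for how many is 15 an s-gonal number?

2

s = 3: P(3, 5) = 15. ✓
s = 4: P(4, 3) = 9 and P(4, 4) = 16; 15 is not s-gonal.
s = 5: P(5, 3) = 12 and P(5, 4) = 22; 15 is not s-gonal.
s = 6: P(6, 3) = 15. ✓
s = 7: P(7, 2) = 7 and P(7, 3) = 18; 15 is not s-gonal.
s = 9: P(9, 2) = 9 and P(9, 3) = 24; 15 is not s-gonal.
s = 11: P(11, 2) = 11 and P(11, 3) = 30; 15 is not s-gonal.
Hits: s ∈ {3, 6} → 2.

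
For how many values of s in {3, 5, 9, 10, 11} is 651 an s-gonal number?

s = 3: P(3, 35) = 630 and P(3, 36) = 666; 651 is not s-gonal.
s = 5: P(5, 21) = 651. ✓
s = 9: P(9, 14) = 651. ✓
s = 10: P(10, 13) = 637 and P(10, 14) = 742; 651 is not s-gonal.
s = 11: P(11, 12) = 606 and P(11, 13) = 715; 651 is not s-gonal.
Hits: s ∈ {5, 9} → 2.

2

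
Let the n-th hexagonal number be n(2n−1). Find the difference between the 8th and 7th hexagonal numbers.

Consecutive hexagonal numbers differ by 4n − 3: here 4·8 − 3 = 29.

29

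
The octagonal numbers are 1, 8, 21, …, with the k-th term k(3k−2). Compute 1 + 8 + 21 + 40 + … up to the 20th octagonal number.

8190

Σ i(3i−2) = 3Σi² − 2Σi over i = 1..20.
Σi = 210 and Σi² = 2870.
3·2870 − 2·210 = 8190.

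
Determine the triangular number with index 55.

The 55th triangular number is n(n+1)/2 with n = 55.
55·56/2 = 3080/2 = 1540.

1540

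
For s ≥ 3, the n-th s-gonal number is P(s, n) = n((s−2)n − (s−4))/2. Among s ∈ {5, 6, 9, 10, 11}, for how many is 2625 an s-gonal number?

s = 5: P(5, 42) = 2625. ✓
s = 6: P(6, 36) = 2556 and P(6, 37) = 2701; 2625 is not s-gonal.
s = 9: P(9, 27) = 2484 and P(9, 28) = 2674; 2625 is not s-gonal.
s = 10: P(10, 25) = 2425 and P(10, 26) = 2626; 2625 is not s-gonal.
s = 11: P(11, 24) = 2508 and P(11, 25) = 2725; 2625 is not s-gonal.
Hits: s ∈ {5} → 1.

1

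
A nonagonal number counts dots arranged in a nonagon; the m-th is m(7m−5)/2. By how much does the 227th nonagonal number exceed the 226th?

Consecutive nonagonal numbers differ by 7n − 6: here 7·227 − 6 = 1583.

1583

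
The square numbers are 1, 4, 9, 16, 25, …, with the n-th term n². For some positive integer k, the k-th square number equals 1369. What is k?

We need n² = 1369, so n = √1369 = 37.

37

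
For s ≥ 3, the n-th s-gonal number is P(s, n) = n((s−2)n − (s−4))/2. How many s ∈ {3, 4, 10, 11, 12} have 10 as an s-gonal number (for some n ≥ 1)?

2

s = 3: P(3, 4) = 10. ✓
s = 4: P(4, 3) = 9 and P(4, 4) = 16; 10 is not s-gonal.
s = 10: P(10, 2) = 10. ✓
s = 11: P(11, 1) = 1 and P(11, 2) = 11; 10 is not s-gonal.
s = 12: P(12, 1) = 1 and P(12, 2) = 12; 10 is not s-gonal.
Hits: s ∈ {3, 10} → 2.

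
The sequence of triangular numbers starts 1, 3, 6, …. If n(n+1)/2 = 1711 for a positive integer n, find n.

Set n(n+1)/2 = 1711, giving n² + n − 3422 = 0.
So n = (-1 + 117) / 2 = 116/2 = 58.

58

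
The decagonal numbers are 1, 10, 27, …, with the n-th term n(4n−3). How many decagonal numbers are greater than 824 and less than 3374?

The n-th decagonal number is n(4n−3).
Smallest index with value > 824: n = 15 (giving 855).
Largest index with value < 3374: n = 29 (giving 3277).
Indices 15 through 29: 15 terms.

15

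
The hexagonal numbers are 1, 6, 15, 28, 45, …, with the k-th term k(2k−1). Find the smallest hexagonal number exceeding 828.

Solve n(2n−1) > 828 for integer n.
The largest n with value ≤ 828 is 20 (since 780 ≤ 828 < 861), so the first above is n = 21, value 861.

861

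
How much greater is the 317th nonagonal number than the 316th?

2213

Consecutive nonagonal numbers differ by 7n − 6: here 7·317 − 6 = 2213.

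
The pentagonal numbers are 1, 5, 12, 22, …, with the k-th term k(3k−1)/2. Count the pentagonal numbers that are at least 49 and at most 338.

The n-th pentagonal number is n(3n−1)/2.
Smallest index with value ≥ 49: n = 6 (giving 51).
Largest index with value ≤ 338: n = 15 (giving 330).
Indices 6 through 15: 10 terms.

10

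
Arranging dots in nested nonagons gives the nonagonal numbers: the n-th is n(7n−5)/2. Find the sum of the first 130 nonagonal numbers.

Σ i(7i−5)/2 = (7Σi² − 5Σi) / 2 over i = 1..130.
Σi = 8515 and Σi² = 740805.
(7·740805 − 5·8515) / 2 = 5143060/2 = 2571530.

2571530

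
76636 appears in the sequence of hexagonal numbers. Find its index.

Set n(2n−1) = 76636, giving 2n² − n − 76636 = 0.
The discriminant is 1 + 8·76636 = 613089, and √613089 = 783.
So n = (1 + 783) / 4 = 784/4 = 196.

196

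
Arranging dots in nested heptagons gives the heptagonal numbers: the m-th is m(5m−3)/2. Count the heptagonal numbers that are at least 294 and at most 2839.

The n-th heptagonal number is n(5n−3)/2.
Smallest index with value ≥ 294: n = 12 (giving 342).
Largest index with value ≤ 2839: n = 34 (giving 2839).
Indices 12 through 34: 23 terms.

23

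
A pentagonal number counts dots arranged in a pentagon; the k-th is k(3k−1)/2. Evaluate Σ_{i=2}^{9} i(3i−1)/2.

404

Σ i(3i−1)/2 = (3Σi² − Σi) / 2 over i = 2..9.
Σi = 45 − 1 = 44 and Σi² = 285 − 1 = 284.
(3·284 − 1·44) / 2 = 808/2 = 404.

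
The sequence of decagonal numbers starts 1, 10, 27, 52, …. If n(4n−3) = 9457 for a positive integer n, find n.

49

Set n(4n−3) = 9457, giving 4n² − 3n − 9457 = 0.
The discriminant is 9 + 16·9457 = 151321, and √151321 = 389.
So n = (3 + 389) / 8 = 392/8 = 49.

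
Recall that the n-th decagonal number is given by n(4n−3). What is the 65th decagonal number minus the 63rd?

1018

65·(4·65 − 3) = 16705 and 63·(4·63 − 3) = 15687.
Difference: 16705 − 15687 = 1018.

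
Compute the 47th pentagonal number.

3290

The 47th pentagonal number is n(3n−1)/2 with n = 47.
47·(3·47 − 1)/2 = 47·140/2 = 47·70 = 3290.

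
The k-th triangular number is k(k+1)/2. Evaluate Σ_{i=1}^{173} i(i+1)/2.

877975

Σ i(i+1)/2 = (Σi² + Σi) / 2 over i = 1..173.
Σi = 15051 and Σi² = 1740899.
(1·1740899 + 1·15051) / 2 = 1755950/2 = 877975.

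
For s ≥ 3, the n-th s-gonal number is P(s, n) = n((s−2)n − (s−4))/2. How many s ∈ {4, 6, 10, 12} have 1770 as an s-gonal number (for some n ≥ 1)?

s = 4: P(4, 42) = 1764 and P(4, 43) = 1849; 1770 is not s-gonal.
s = 6: P(6, 30) = 1770. ✓
s = 10: P(10, 21) = 1701 and P(10, 22) = 1870; 1770 is not s-gonal.
s = 12: P(12, 19) = 1729 and P(12, 20) = 1920; 1770 is not s-gonal.
Hits: s ∈ {6} → 1.

1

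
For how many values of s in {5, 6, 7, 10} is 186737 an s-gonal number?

1

s = 5: P(5, 353) = 186737. ✓
s = 6: P(6, 305) = 185745 and P(6, 306) = 186966; 186737 is not s-gonal.
s = 7: P(7, 273) = 185913 and P(7, 274) = 187279; 186737 is not s-gonal.
s = 10: P(10, 216) = 185976 and P(10, 217) = 187705; 186737 is not s-gonal.
Hits: s ∈ {5} → 1.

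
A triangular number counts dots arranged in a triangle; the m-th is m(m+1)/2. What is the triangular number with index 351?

The 351st triangular number is n(n+1)/2 with n = 351.
351·352/2 = 123552/2 = 61776.

61776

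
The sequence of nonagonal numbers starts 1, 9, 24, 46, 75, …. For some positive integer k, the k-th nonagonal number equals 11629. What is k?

58

Set n(7n−5)/2 = 11629, giving 7n² − 5n − 23258 = 0.
So n = (5 + 807) / 14 = 812/14 = 58.
Check: 58·(7·58 − 5)/2 = 11629. ✓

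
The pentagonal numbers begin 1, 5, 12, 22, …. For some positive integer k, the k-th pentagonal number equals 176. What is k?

Set n(3n−1)/2 = 176, giving 3n² − n − 352 = 0.
So n = (1 + 65) / 6 = 66/6 = 11.
Check: 11·(3·11 − 1)/2 = 176. ✓

11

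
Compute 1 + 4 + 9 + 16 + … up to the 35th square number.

Σ_{i=1}^{35} i² = 35·36·71/6 = 14910.

14910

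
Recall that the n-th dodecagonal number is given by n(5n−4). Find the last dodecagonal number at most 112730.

Solve n(5n−4) ≤ 112730 for integer n.
n = 150 gives 111900 ≤ 112730, while n = 151 gives 113401 > 112730; so the answer is 111900.

111900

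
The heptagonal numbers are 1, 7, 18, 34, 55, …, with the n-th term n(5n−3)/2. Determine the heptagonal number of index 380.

360430

380·(5·380 − 3)/2 = 380·1897/2 = 360430.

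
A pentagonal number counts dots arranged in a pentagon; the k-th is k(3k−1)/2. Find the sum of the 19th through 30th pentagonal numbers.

Σ i(3i−1)/2 = (3Σi² − Σi) / 2 over i = 19..30.
Σi = 465 − 171 = 294 and Σi² = 9455 − 2109 = 7346.
(3·7346 − 1·294) / 2 = 21744/2 = 10872.

10872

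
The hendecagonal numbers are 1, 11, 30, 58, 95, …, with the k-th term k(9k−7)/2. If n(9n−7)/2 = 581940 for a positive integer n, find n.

Set n(9n−7)/2 = 581940, giving 9n² − 7n − 1163880 = 0.
The discriminant is 49 + 72·581940 = 41899729, and √41899729 = 6473.
So n = (7 + 6473) / 18 = 6480/18 = 360.

360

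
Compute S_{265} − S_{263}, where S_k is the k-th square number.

1056

265² = 70225 and 263² = 69169.
Difference: 70225 − 69169 = 1056.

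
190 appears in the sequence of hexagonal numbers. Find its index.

Set n(2n−1) = 190, giving 2n² − n − 190 = 0.
So n = (1 + 39) / 4 = 40/4 = 10.

10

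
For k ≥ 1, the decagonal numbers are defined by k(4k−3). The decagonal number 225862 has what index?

238

Set n(4n−3) = 225862, giving 4n² − 3n − 225862 = 0.
The discriminant is 9 + 16·225862 = 3613801, and √3613801 = 1901.
So n = (3 + 1901) / 8 = 1904/8 = 238.
Check: 238·(4·238 − 3) = 225862. ✓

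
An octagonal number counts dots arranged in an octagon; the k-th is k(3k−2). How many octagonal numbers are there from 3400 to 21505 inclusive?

The n-th octagonal number is n(3n−2).
Smallest index with value ≥ 3400: n = 34 (giving 3400).
Largest index with value ≤ 21505: n = 85 (giving 21505).
Indices 34 through 85: 52 terms.

52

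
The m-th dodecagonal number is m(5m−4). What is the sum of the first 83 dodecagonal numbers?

956326

Σ i(5i−4) = 5Σi² − 4Σi over i = 1..83.
Σi = 3486 and Σi² = 194054.
5·194054 − 4·3486 = 956326.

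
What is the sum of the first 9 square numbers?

285

Σ_{i=1}^{9} i² = 9·10·19/6 = 285.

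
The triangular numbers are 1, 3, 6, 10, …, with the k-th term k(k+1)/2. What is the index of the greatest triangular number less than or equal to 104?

Solve n(n+1)/2 ≤ 104 for integer n.
n = 13 gives 91 ≤ 104, while n = 14 gives 105 > 104; so the answer is index 13.

13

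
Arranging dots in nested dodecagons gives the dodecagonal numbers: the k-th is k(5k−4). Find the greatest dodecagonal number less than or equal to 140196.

Solve n(5n−4) ≤ 140196 for integer n.
n = 167 gives 138777 ≤ 140196, while n = 168 gives 140448 > 140196; so the answer is 138777.

138777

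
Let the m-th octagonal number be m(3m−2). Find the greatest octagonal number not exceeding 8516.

8321

Solve n(3n−2) ≤ 8516 for integer n.
n = 53 gives 8321 ≤ 8516, while n = 54 gives 8640 > 8516; so the answer is 8321.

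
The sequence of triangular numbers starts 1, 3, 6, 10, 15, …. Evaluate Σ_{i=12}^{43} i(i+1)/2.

13904

Σ i(i+1)/2 = (Σi² + Σi) / 2 over i = 12..43.
Σi = 946 − 66 = 880 and Σi² = 27434 − 506 = 26928.
(1·26928 + 1·880) / 2 = 27808/2 = 13904.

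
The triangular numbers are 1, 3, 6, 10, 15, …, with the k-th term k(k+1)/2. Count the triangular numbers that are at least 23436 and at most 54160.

113

The n-th triangular number is n(n+1)/2.
Smallest index with value ≥ 23436: n = 216 (giving 23436).
Largest index with value ≤ 54160: n = 328 (giving 53956).
Indices 216 through 328: 113 terms.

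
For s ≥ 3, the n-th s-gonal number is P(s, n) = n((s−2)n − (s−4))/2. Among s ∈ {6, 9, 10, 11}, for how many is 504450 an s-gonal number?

s = 6: P(6, 502) = 503506 and P(6, 503) = 505515; 504450 is not s-gonal.
s = 9: P(9, 380) = 504450. ✓
s = 10: P(10, 355) = 503035 and P(10, 356) = 505876; 504450 is not s-gonal.
s = 11: P(11, 335) = 503840 and P(11, 336) = 506856; 504450 is not s-gonal.
Hits: s ∈ {9} → 1.

1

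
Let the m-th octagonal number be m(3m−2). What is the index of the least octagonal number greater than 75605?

160

Solve n(3n−2) > 75605 for integer n.
The largest n with value ≤ 75605 is 159 (since 75525 ≤ 75605 < 76480), so the first above is n = 160, value 76480.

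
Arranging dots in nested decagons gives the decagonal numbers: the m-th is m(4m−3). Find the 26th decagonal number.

2626

The 26th decagonal number is n(4n−3) with n = 26.
26·(4·26 − 3) = 26·101 = 2626.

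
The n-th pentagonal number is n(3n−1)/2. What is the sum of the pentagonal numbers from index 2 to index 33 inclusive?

18512

Σ i(3i−1)/2 = (3Σi² − Σi) / 2 over i = 2..33.
Σi = 561 − 1 = 560 and Σi² = 12529 − 1 = 12528.
(3·12528 − 1·560) / 2 = 37024/2 = 18512.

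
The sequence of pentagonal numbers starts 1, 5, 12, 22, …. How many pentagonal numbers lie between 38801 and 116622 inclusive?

The n-th pentagonal number is n(3n−1)/2.
Smallest index with value ≥ 38801: n = 161 (giving 38801).
Largest index with value ≤ 116622: n = 279 (giving 116622).
Indices 161 through 279: 119 terms.

119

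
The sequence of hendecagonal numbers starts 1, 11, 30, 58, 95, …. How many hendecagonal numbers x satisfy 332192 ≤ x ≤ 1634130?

The n-th hendecagonal number is n(9n−7)/2.
Smallest index with value ≥ 332192: n = 273 (giving 334425).
Largest index with value ≤ 1634130: n = 603 (giving 1634130).
Indices 273 through 603: 331 terms.

331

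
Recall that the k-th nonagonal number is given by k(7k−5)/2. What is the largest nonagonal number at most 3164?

Solve n(7n−5)/2 ≤ 3164 for integer n.
n = 30 gives 3075 ≤ 3164, while n = 31 gives 3286 > 3164; so the answer is 3075.

3075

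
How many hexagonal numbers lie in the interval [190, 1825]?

The n-th hexagonal number is n(2n−1).
Smallest index with value ≥ 190: n = 10 (giving 190).
Largest index with value ≤ 1825: n = 30 (giving 1770).
Indices 10 through 30: 21 terms.

21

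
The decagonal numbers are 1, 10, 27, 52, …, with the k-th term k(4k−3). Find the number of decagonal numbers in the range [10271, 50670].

61

The n-th decagonal number is n(4n−3).
Smallest index with value ≥ 10271: n = 52 (giving 10660).
Largest index with value ≤ 50670: n = 112 (giving 49840).
Indices 52 through 112: 61 terms.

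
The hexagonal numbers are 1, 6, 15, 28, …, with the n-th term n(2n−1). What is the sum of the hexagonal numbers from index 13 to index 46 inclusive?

64719

Σ i(2i−1) = 2Σi² − Σi over i = 13..46.
Σi = 1081 − 78 = 1003 and Σi² = 33511 − 650 = 32861.
2·32861 − 1·1003 = 64719.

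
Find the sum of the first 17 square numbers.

Σ_{i=1}^{17} i² = 17·18·35/6 = 1785.

1785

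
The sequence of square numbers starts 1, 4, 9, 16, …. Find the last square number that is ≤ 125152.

Solve n² ≤ 125152 for integer n.
n = 353 gives 124609 ≤ 125152, while n = 354 gives 125316 > 125152; so the answer is 124609.

124609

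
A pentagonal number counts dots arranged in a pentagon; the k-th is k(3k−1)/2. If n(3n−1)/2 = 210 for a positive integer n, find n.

12

Set n(3n−1)/2 = 210, giving 3n² − n − 420 = 0.
The discriminant is 1 + 24·210 = 5041, and √5041 = 71.
So n = (1 + 71) / 6 = 72/6 = 12.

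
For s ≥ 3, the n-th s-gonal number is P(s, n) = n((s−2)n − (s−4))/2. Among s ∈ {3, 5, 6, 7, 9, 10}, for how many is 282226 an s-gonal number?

1

s = 3: P(3, 750) = 281625 and P(3, 751) = 282376; 282226 is not s-gonal.
s = 5: P(5, 433) = 281017 and P(5, 434) = 282317; 282226 is not s-gonal.
s = 6: P(6, 375) = 280875 and P(6, 376) = 282376; 282226 is not s-gonal.
s = 7: P(7, 336) = 281736 and P(7, 337) = 283417; 282226 is not s-gonal.
s = 9: P(9, 284) = 281586 and P(9, 285) = 283575; 282226 is not s-gonal.
s = 10: P(10, 266) = 282226. ✓
Hits: s ∈ {10} → 1.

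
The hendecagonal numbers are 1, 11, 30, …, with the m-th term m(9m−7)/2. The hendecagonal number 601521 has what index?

Set n(9n−7)/2 = 601521, giving 9n² − 7n − 1203042 = 0.
The discriminant is 49 + 72·601521 = 43309561, and √43309561 = 6581.
So n = (7 + 6581) / 18 = 6588/18 = 366.

366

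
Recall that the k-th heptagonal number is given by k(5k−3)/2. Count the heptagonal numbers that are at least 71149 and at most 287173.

The n-th heptagonal number is n(5n−3)/2.
Smallest index with value ≥ 71149: n = 169 (giving 71149).
Largest index with value ≤ 287173: n = 339 (giving 286794).
Indices 169 through 339: 171 terms.

171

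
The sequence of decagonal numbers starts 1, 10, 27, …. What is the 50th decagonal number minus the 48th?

50·(4·50 − 3) = 9850 and 48·(4·48 − 3) = 9072.
Difference: 9850 − 9072 = 778.

778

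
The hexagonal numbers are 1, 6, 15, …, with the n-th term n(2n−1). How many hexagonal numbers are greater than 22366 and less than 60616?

The n-th hexagonal number is n(2n−1).
Smallest index with value > 22366: n = 107 (giving 22791).
Largest index with value < 60616: n = 174 (giving 60378).
Indices 107 through 174: 68 terms.

68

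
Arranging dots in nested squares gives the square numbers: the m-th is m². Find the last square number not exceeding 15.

9

Solve n² ≤ 15 for integer n.
n = 3 gives 9 ≤ 15, while n = 4 gives 16 > 15; so the answer is 9.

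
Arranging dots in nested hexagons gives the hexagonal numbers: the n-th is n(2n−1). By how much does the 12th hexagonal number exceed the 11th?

45

Consecutive hexagonal numbers differ by 4n − 3: here 4·12 − 3 = 45.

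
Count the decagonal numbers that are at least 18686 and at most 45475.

The n-th decagonal number is n(4n−3).
Smallest index with value ≥ 18686: n = 69 (giving 18837).
Largest index with value ≤ 45475: n = 107 (giving 45475).
Indices 69 through 107: 39 terms.

39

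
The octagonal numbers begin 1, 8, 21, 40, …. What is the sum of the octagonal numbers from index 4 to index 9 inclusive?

Σ i(3i−2) = 3Σi² − 2Σi over i = 4..9.
Σi = 45 − 6 = 39 and Σi² = 285 − 14 = 271.
3·271 − 2·39 = 735.

735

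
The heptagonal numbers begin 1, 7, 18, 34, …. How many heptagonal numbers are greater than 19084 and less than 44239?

46

The n-th heptagonal number is n(5n−3)/2.
Smallest index with value > 19084: n = 88 (giving 19228).
Largest index with value < 44239: n = 133 (giving 44023).
Indices 88 through 133: 46 terms.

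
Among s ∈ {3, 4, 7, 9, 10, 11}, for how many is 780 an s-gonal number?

1

s = 3: P(3, 39) = 780. ✓
s = 4: P(4, 27) = 729 and P(4, 28) = 784; 780 is not s-gonal.
s = 7: P(7, 17) = 697 and P(7, 18) = 783; 780 is not s-gonal.
s = 9: P(9, 15) = 750 and P(9, 16) = 856; 780 is not s-gonal.
s = 10: P(10, 14) = 742 and P(10, 15) = 855; 780 is not s-gonal.
s = 11: P(11, 13) = 715 and P(11, 14) = 833; 780 is not s-gonal.
Hits: s ∈ {3} → 1.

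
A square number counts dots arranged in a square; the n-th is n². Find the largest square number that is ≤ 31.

Solve n² ≤ 31 for integer n.
n = 5 gives 25 ≤ 31, while n = 6 gives 36 > 31; so the answer is 25.

25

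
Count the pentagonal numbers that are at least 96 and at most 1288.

21

The n-th pentagonal number is n(3n−1)/2.
Smallest index with value ≥ 96: n = 9 (giving 117).
Largest index with value ≤ 1288: n = 29 (giving 1247).
Indices 9 through 29: 21 terms.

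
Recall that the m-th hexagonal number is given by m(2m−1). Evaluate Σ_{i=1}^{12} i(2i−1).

Σ i(2i−1) = 2Σi² − Σi over i = 1..12.
Σi = 78 and Σi² = 650.
2·650 − 1·78 = 1222.

1222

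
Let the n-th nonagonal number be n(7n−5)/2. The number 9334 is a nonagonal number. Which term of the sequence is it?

Set n(7n−5)/2 = 9334, giving 7n² − 5n − 18668 = 0.
So n = (5 + 723) / 14 = 728/14 = 52.
Check: 52·(7·52 − 5)/2 = 9334. ✓

52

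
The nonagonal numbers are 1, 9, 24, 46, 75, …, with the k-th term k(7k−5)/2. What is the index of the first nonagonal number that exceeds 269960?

Solve n(7n−5)/2 > 269960 for integer n.
The largest n with value ≤ 269960 is 278 (since 269799 ≤ 269960 < 271746), so the first above is n = 279, value 271746.

279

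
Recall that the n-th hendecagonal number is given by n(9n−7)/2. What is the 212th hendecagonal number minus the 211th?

1900

Consecutive hendecagonal numbers differ by 9n − 8: here 9·212 − 8 = 1900.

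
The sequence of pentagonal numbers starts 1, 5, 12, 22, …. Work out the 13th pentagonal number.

The 13th pentagonal number is n(3n−1)/2 with n = 13.
13·(3·13 − 1)/2 = 13·38/2 = 13·19 = 247.

247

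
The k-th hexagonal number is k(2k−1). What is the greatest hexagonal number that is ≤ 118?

91

Solve n(2n−1) ≤ 118 for integer n.
n = 7 gives 91 ≤ 118, while n = 8 gives 120 > 118; so the answer is 91.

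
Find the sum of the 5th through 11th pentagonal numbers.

686

Σ i(3i−1)/2 = (3Σi² − Σi) / 2 over i = 5..11.
Σi = 66 − 10 = 56 and Σi² = 506 − 30 = 476.
(3·476 − 1·56) / 2 = 1372/2 = 686.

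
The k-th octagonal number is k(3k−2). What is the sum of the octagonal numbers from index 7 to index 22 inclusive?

Σ i(3i−2) = 3Σi² − 2Σi over i = 7..22.
Σi = 253 − 21 = 232 and Σi² = 3795 − 91 = 3704.
3·3704 − 2·232 = 10648.

10648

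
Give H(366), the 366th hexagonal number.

267546

366·(2·366 − 1) = 366·731 = 267546.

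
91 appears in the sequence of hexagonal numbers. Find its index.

Set n(2n−1) = 91, giving 2n² − n − 91 = 0.
The discriminant is 1 + 8·91 = 729, and √729 = 27.
So n = (1 + 27) / 4 = 28/4 = 7.
Check: 7·(2·7 − 1) = 91. ✓

7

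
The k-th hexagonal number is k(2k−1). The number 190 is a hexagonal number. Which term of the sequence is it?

Set n(2n−1) = 190, giving 2n² − n − 190 = 0.
So n = (1 + 39) / 4 = 40/4 = 10.
Check: 10·(2·10 − 1) = 190. ✓

10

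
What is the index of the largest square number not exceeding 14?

Solve n² ≤ 14 for integer n.
n = 3 gives 9 ≤ 14, while n = 4 gives 16 > 14; so the answer is index 3.

3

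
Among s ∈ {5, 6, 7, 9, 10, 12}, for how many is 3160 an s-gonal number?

1

s = 5: P(5, 46) = 3151 and P(5, 47) = 3290; 3160 is not s-gonal.
s = 6: P(6, 40) = 3160. ✓
s = 7: P(7, 35) = 3010 and P(7, 36) = 3186; 3160 is not s-gonal.
s = 9: P(9, 30) = 3075 and P(9, 31) = 3286; 3160 is not s-gonal.
s = 10: P(10, 28) = 3052 and P(10, 29) = 3277; 3160 is not s-gonal.
s = 12: P(12, 25) = 3025 and P(12, 26) = 3276; 3160 is not s-gonal.
Hits: s ∈ {6} → 1.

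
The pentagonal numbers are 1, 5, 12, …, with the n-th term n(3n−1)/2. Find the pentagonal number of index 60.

60·(3·60 − 1)/2 = 60·179/2 = 5370.

5370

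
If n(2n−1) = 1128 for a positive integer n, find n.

24

Set n(2n−1) = 1128, giving 2n² − n − 1128 = 0.
The discriminant is 1 + 8·1128 = 9025, and √9025 = 95.
So n = (1 + 95) / 4 = 96/4 = 24.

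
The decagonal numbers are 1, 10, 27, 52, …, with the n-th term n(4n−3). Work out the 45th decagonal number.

7965

The 45th decagonal number is n(4n−3) with n = 45.
45·(4·45 − 3) = 45·177 = 7965.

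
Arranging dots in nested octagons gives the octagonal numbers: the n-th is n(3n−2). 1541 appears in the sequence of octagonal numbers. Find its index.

Set n(3n−2) = 1541, giving 3n² − 2n − 1541 = 0.
So n = (2 + 136) / 6 = 138/6 = 23.

23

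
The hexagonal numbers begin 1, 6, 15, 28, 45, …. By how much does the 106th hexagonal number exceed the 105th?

421

Consecutive hexagonal numbers differ by 4n − 3: here 4·106 − 3 = 421.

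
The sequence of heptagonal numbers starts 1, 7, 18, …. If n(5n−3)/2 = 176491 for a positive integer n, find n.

266

Set n(5n−3)/2 = 176491, giving 5n² − 3n − 352982 = 0.
So n = (3 + 2657) / 10 = 2660/10 = 266.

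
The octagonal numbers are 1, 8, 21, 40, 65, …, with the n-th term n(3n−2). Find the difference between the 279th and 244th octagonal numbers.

54845

279·(3·279 − 2) = 232965 and 244·(3·244 − 2) = 178120.
Difference: 232965 − 178120 = 54845.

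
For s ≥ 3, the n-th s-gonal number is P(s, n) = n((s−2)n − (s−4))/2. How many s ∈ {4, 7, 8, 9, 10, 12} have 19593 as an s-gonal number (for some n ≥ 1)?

1

s = 4: P(4, 139) = 19321 and P(4, 140) = 19600; 19593 is not s-gonal.
s = 7: P(7, 88) = 19228 and P(7, 89) = 19669; 19593 is not s-gonal.
s = 8: P(8, 81) = 19521 and P(8, 82) = 20008; 19593 is not s-gonal.
s = 9: P(9, 75) = 19500 and P(9, 76) = 20026; 19593 is not s-gonal.
s = 10: P(10, 70) = 19390 and P(10, 71) = 19951; 19593 is not s-gonal.
s = 12: P(12, 63) = 19593. ✓
Hits: s ∈ {12} → 1.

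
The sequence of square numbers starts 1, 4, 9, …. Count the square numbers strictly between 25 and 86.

The n-th square number is n².
Smallest index with value > 25: n = 6 (giving 36).
Largest index with value < 86: n = 9 (giving 81).
Indices 6 through 9: 4 terms.

4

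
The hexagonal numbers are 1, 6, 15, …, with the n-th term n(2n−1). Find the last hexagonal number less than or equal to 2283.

2278

Solve n(2n−1) ≤ 2283 for integer n.
n = 34 gives 2278 ≤ 2283, while n = 35 gives 2415 > 2283; so the answer is 2278.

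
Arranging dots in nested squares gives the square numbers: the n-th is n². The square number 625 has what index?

We need n² = 625, so n = √625 = 25.

25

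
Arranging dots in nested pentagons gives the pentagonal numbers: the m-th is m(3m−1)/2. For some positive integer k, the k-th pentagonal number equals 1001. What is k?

Set n(3n−1)/2 = 1001, giving 3n² − n − 2002 = 0.
The discriminant is 1 + 24·1001 = 24025, and √24025 = 155.
So n = (1 + 155) / 6 = 156/6 = 26.
Check: 26·(3·26 − 1)/2 = 1001. ✓

26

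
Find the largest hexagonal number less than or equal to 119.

91

Solve n(2n−1) ≤ 119 for integer n.
n = 7 gives 91 ≤ 119, while n = 8 gives 120 > 119; so the answer is 91.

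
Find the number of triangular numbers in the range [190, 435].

The n-th triangular number is n(n+1)/2.
Smallest index with value ≥ 190: n = 19 (giving 190).
Largest index with value ≤ 435: n = 29 (giving 435).
Indices 19 through 29: 11 terms.

11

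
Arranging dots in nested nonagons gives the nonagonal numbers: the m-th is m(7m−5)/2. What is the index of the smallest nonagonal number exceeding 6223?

Solve n(7n−5)/2 > 6223 for integer n.
The largest n with value ≤ 6223 is 42 (since 6069 ≤ 6223 < 6364), so the first above is n = 43, value 6364.

43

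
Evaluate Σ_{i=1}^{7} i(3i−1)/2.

196

Σ i(3i−1)/2 = (3Σi² − Σi) / 2 over i = 1..7.
Σi = 28 and Σi² = 140.
(3·140 − 1·28) / 2 = 392/2 = 196.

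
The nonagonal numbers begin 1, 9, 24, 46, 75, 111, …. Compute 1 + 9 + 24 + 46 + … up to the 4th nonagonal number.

80

Σ i(7i−5)/2 = (7Σi² − 5Σi) / 2 over i = 1..4.
Σi = 10 and Σi² = 30.
(7·30 − 5·10) / 2 = 160/2 = 80.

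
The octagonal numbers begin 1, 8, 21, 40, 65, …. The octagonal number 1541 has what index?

Set n(3n−2) = 1541, giving 3n² − 2n − 1541 = 0.
The discriminant is 4 + 12·1541 = 18496, and √18496 = 136.
So n = (2 + 136) / 6 = 138/6 = 23.
Check: 23·(3·23 − 2) = 1541. ✓

23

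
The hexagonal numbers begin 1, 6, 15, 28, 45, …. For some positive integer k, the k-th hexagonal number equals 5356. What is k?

Set n(2n−1) = 5356, giving 2n² − n − 5356 = 0.
The discriminant is 1 + 8·5356 = 42849, and √42849 = 207.
So n = (1 + 207) / 4 = 208/4 = 52.

52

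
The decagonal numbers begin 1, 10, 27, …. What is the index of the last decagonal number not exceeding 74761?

137

Solve n(4n−3) ≤ 74761 for integer n.
n = 137 gives 74665 ≤ 74761, while n = 138 gives 75762 > 74761; so the answer is index 137.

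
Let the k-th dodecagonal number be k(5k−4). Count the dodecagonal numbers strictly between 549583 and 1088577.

The n-th dodecagonal number is n(5n−4).
Smallest index with value > 549583: n = 332 (giving 549792).
Largest index with value < 1088577: n = 466 (giving 1083916).
Indices 332 through 466: 135 terms.

135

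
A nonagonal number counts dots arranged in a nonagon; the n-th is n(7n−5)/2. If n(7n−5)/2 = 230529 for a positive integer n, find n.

257

Set n(7n−5)/2 = 230529, giving 7n² − 5n − 461058 = 0.
The discriminant is 25 + 56·230529 = 12909649, and √12909649 = 3593.
So n = (5 + 3593) / 14 = 3598/14 = 257.
Check: 257·(7·257 − 5)/2 = 230529. ✓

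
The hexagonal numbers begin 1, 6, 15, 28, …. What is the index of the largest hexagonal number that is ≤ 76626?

195

Solve n(2n−1) ≤ 76626 for integer n.
n = 195 gives 75855 ≤ 76626, while n = 196 gives 76636 > 76626; so the answer is index 195.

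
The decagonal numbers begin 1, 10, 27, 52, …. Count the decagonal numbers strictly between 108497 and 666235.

The n-th decagonal number is n(4n−3).
Smallest index with value > 108497: n = 166 (giving 109726).
Largest index with value < 666235: n = 408 (giving 664632).
Indices 166 through 408: 243 terms.

243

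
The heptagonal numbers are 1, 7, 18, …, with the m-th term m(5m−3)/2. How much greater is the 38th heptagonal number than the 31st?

38·(5·38 − 3)/2 = 3553 and 31·(5·31 − 3)/2 = 2356.
Difference: 3553 − 2356 = 1197.

1197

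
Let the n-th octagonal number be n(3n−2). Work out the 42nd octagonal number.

5208

The 42nd octagonal number is n(3n−2) with n = 42.
42·(3·42 − 2) = 42·124 = 5208.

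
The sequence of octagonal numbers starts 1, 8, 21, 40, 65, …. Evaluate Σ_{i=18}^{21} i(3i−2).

4422

Σ i(3i−2) = 3Σi² − 2Σi over i = 18..21.
Σi = 231 − 153 = 78 and Σi² = 3311 − 1785 = 1526.
3·1526 − 2·78 = 4422.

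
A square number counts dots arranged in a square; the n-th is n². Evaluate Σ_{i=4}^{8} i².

Σ_{i=4}^{8} i² = 204 − 14 = 190.

190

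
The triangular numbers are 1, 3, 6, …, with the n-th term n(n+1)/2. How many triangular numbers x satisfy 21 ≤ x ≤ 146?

The n-th triangular number is n(n+1)/2.
Smallest index with value ≥ 21: n = 6 (giving 21).
Largest index with value ≤ 146: n = 16 (giving 136).
Indices 6 through 16: 11 terms.

11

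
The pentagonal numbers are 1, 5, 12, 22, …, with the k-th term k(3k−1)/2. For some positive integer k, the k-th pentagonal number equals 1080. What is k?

Set n(3n−1)/2 = 1080, giving 3n² − n − 2160 = 0.
The discriminant is 1 + 24·1080 = 25921, and √25921 = 161.
So n = (1 + 161) / 6 = 162/6 = 27.

27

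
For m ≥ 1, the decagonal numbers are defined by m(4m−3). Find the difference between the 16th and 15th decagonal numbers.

121

Consecutive decagonal numbers differ by 8n − 7: here 8·16 − 7 = 121.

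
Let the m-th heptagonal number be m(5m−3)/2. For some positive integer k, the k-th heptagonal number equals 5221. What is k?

46

Set n(5n−3)/2 = 5221, giving 5n² − 3n − 10442 = 0.
The discriminant is 9 + 40·5221 = 208849, and √208849 = 457.
So n = (3 + 457) / 10 = 460/10 = 46.
Check: 46·(5·46 − 3)/2 = 5221. ✓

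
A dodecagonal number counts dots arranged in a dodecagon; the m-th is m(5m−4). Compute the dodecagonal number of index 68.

68·(5·68 − 4) = 68·336 = 22848.

22848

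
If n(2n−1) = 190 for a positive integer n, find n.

Set n(2n−1) = 190, giving 2n² − n − 190 = 0.
The discriminant is 1 + 8·190 = 1521, and √1521 = 39.
So n = (1 + 39) / 4 = 40/4 = 10.

10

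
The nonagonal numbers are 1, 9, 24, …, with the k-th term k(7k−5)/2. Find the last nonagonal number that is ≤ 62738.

Solve n(7n−5)/2 ≤ 62738 for integer n.
n = 134 gives 62511 ≤ 62738, while n = 135 gives 63450 > 62738; so the answer is 62511.

62511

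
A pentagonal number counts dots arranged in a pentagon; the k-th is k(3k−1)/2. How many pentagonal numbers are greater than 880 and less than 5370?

35

The n-th pentagonal number is n(3n−1)/2.
Smallest index with value > 880: n = 25 (giving 925).
Largest index with value < 5370: n = 59 (giving 5192).
Indices 25 through 59: 35 terms.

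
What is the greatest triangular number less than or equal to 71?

Solve n(n+1)/2 ≤ 71 for integer n.
n = 11 gives 66 ≤ 71, while n = 12 gives 78 > 71; so the answer is 66.

66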